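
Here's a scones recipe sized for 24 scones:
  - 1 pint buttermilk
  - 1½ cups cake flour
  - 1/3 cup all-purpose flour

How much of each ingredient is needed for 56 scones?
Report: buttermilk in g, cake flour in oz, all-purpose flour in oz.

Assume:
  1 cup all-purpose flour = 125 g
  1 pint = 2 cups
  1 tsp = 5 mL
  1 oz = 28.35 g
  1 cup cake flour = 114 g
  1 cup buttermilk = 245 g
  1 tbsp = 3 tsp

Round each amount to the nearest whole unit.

Scaling factor: 56/24 = 7/3.
buttermilk: 1 pint × 7/3 × 2 cup/pint × 245 g/cup ≈ 1143 g
cake flour: 1.5 cup × 7/3 × 114 g/cup ÷ 28.35 g/oz ≈ 14 oz
all-purpose flour: 1/3 cup × 7/3 × 125 g/cup ÷ 28.35 g/oz ≈ 3 oz

buttermilk: 1143 g; cake flour: 14 oz; all-purpose flour: 3 oz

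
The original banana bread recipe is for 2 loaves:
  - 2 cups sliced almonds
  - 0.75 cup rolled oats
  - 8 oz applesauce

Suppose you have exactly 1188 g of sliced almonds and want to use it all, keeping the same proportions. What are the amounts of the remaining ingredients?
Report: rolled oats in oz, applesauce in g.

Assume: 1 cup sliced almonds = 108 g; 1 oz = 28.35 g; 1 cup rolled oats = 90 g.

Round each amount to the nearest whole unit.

rolled oats: 13 oz; applesauce: 1247 g

The original recipe has 216 g of sliced almonds, so the scaling factor is 1188 ÷ 216 = 11/2 = 5.5.
rolled oats: 0.75 cup × 11/2 × 90 g/cup ÷ 28.35 g/oz ≈ 13 oz
applesauce: 8 oz × 11/2 × 28.35 g/oz ≈ 1247 g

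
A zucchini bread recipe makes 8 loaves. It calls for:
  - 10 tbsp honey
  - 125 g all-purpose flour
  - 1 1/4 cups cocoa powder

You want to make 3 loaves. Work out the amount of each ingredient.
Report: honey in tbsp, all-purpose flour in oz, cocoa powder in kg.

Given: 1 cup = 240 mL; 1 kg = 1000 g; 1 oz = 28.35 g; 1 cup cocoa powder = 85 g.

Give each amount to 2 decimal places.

honey: 3.75 tbsp; all-purpose flour: 1.65 oz; cocoa powder: 0.04 kg

Scaling factor: 3/8 = 0.375.
honey: 10 tbsp × 3/8 = 3.75 tbsp
all-purpose flour: 125 g × 3/8 ÷ 28.35 g/oz ≈ 1.65 oz
cocoa powder: 1.25 cup × 3/8 × 85 g/cup ÷ 1000 g/kg ≈ 0.04 kg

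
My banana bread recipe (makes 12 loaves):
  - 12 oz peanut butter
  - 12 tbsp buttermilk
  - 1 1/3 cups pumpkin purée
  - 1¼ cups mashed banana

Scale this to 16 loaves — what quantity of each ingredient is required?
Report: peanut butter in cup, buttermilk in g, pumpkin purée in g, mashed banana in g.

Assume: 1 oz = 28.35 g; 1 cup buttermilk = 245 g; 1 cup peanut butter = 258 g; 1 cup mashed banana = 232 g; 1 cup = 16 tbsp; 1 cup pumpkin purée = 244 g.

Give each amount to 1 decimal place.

Scaling factor: 16/12 = 4/3.
peanut butter: 12 oz × 4/3 × 28.35 g/oz ÷ 258 g/cup ≈ 1.8 cup
buttermilk: 12 tbsp × 4/3 ÷ 16 tbsp/cup × 245 g/cup = 245.0 g
pumpkin purée: 4/3 cup × 4/3 × 244 g/cup ≈ 433.8 g
mashed banana: 1.25 cup × 4/3 × 232 g/cup ≈ 386.7 g

peanut butter: 1.8 cup; buttermilk: 245.0 g; pumpkin purée: 433.8 g; mashed banana: 386.7 g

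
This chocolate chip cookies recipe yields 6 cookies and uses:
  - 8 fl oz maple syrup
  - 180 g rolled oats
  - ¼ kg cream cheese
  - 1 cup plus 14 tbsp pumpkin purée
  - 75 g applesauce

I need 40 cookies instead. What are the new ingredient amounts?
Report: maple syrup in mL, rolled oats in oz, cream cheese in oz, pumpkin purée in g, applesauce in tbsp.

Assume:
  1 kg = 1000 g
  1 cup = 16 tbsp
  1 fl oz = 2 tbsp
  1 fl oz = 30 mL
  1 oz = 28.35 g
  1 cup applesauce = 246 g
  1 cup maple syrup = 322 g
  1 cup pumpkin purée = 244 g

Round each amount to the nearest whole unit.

maple syrup: 1600 mL; rolled oats: 42 oz; cream cheese: 59 oz; pumpkin purée: 3050 g; applesauce: 33 tbsp

Scaling factor: 40/6 = 20/3.
maple syrup: 8 fl oz × 20/3 × 30 mL/fl oz = 1600 mL
rolled oats: 180 g × 20/3 ÷ 28.35 g/oz ≈ 42 oz
cream cheese: 0.25 kg × 20/3 × 1000 g/kg ÷ 28.35 g/oz ≈ 59 oz
pumpkin purée: (1 cup + 14 tbsp = 1.875 cup) × 20/3 × 244 g/cup = 3050 g
applesauce: 75 g × 20/3 ÷ 246 g/cup × 16 tbsp/cup ≈ 33 tbsp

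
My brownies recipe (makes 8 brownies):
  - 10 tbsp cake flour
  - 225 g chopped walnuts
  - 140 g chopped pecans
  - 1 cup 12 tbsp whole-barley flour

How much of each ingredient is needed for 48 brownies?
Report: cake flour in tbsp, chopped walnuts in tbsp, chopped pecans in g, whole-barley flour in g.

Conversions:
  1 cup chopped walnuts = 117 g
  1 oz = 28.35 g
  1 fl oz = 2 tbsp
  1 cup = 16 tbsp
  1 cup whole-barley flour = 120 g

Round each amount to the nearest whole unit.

cake flour: 60 tbsp; chopped walnuts: 185 tbsp; chopped pecans: 840 g; whole-barley flour: 1260 g

Scaling factor: 48/8 = 6.
cake flour: 10 tbsp × 6 = 60 tbsp
chopped walnuts: 225 g × 6 ÷ 117 g/cup × 16 tbsp/cup ≈ 185 tbsp
chopped pecans: 140 g × 6 = 840 g
whole-barley flour: (1 cup + 12 tbsp = 1.75 cup) × 6 × 120 g/cup = 1260 g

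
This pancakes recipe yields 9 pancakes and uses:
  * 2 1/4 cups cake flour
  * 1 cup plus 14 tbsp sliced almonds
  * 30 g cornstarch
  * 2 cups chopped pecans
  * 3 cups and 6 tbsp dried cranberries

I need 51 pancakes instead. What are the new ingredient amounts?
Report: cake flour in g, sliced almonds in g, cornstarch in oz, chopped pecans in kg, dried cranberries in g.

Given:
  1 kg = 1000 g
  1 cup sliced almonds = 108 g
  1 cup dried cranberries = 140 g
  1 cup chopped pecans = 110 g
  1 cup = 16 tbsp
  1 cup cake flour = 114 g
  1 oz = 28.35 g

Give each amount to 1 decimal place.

Scaling factor: 51/9 = 17/3.
cake flour: 2.25 cup × 17/3 × 114 g/cup = 1453.5 g
sliced almonds: (1 cup + 14 tbsp = 1.875 cup) × 17/3 × 108 g/cup = 1147.5 g
cornstarch: 30 g × 17/3 ÷ 28.35 g/oz ≈ 6.0 oz
chopped pecans: 2 cup × 17/3 × 110 g/cup ÷ 1000 g/kg ≈ 1.2 kg
dried cranberries: (3 cup + 6 tbsp = 3.375 cup) × 17/3 × 140 g/cup = 2677.5 g

cake flour: 1453.5 g; sliced almonds: 1147.5 g; cornstarch: 6.0 oz; chopped pecans: 1.2 kg; dried cranberries: 2677.5 g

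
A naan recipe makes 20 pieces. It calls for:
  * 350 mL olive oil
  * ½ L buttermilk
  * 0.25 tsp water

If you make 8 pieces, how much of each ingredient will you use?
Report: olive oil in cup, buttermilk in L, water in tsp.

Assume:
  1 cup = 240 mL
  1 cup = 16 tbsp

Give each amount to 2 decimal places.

olive oil: 0.58 cup; buttermilk: 0.20 L; water: 0.10 tsp

Scaling factor: 8/20 = 2/5 = 0.4.
olive oil: 350 mL × 2/5 ÷ 240 mL/cup ≈ 0.58 cup
buttermilk: 0.5 L × 2/5 = 0.20 L
water: 0.25 tsp × 2/5 = 0.10 tsp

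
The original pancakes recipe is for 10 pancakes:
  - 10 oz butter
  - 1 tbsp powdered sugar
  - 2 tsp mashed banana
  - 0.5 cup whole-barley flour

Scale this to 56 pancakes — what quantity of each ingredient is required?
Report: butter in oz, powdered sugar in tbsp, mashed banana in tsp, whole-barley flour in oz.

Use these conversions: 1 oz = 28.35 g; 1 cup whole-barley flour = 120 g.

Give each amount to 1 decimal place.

Scaling factor: 56/10 = 28/5 = 5.6.
butter: 10 oz × 28/5 = 56.0 oz
powdered sugar: 1 tbsp × 28/5 = 5.6 tbsp
mashed banana: 2 tsp × 28/5 = 11.2 tsp
whole-barley flour: 0.5 cup × 28/5 × 120 g/cup ÷ 28.35 g/oz ≈ 11.9 oz

butter: 56.0 oz; powdered sugar: 5.6 tbsp; mashed banana: 11.2 tsp; whole-barley flour: 11.9 oz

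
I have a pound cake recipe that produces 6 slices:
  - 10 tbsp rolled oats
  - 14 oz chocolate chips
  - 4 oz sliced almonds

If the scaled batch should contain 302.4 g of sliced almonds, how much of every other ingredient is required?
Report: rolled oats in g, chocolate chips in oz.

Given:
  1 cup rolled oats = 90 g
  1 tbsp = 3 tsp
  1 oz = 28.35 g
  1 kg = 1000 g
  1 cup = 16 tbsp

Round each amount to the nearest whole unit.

rolled oats: 150 g; chocolate chips: 37 oz

The original recipe has 113.4 g of sliced almonds, so the scaling factor is 302.4 ÷ 113.4 = 8/3.
rolled oats: 10 tbsp × 8/3 ÷ 16 tbsp/cup × 90 g/cup = 150 g
chocolate chips: 14 oz × 8/3 ≈ 37 oz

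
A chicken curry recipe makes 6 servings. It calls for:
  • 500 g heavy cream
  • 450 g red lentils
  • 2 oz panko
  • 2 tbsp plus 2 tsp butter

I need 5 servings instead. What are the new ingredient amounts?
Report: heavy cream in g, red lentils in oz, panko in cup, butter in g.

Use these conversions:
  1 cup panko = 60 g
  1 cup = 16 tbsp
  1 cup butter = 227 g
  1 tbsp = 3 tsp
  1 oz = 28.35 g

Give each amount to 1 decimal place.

heavy cream: 416.7 g; red lentils: 13.2 oz; panko: 0.8 cup; butter: 31.5 g

Scaling factor: 5/6.
heavy cream: 500 g × 5/6 ≈ 416.7 g
red lentils: 450 g × 5/6 ÷ 28.35 g/oz ≈ 13.2 oz
panko: 2 oz × 5/6 × 28.35 g/oz ÷ 60 g/cup ≈ 0.8 cup
butter: (2 tbsp + 2 tsp = 8/3 tbsp) × 5/6 ÷ 16 tbsp/cup × 227 g/cup ≈ 31.5 g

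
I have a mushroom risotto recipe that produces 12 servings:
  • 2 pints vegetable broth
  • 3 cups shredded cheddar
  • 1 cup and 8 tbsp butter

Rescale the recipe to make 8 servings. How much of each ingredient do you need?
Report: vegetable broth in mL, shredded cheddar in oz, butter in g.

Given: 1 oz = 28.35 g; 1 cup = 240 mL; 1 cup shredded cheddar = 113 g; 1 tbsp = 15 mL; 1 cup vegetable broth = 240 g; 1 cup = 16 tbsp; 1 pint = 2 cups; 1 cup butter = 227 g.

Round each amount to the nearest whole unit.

Scaling factor: 8/12 = 2/3.
vegetable broth: 2 pint × 2/3 × 2 cup/pint × 240 mL/cup = 640 mL
shredded cheddar: 3 cup × 2/3 × 113 g/cup ÷ 28.35 g/oz ≈ 8 oz
butter: (1 cup + 8 tbsp = 1.5 cup) × 2/3 × 227 g/cup = 227 g

vegetable broth: 640 mL; shredded cheddar: 8 oz; butter: 227 g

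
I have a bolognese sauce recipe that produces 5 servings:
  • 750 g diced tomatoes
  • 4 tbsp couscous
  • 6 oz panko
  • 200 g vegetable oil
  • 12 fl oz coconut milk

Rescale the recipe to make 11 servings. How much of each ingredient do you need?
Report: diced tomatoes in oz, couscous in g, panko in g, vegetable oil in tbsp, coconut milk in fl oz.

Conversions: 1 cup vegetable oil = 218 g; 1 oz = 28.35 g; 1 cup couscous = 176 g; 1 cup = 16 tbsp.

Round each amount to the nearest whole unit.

diced tomatoes: 58 oz; couscous: 97 g; panko: 374 g; vegetable oil: 32 tbsp; coconut milk: 26 fl oz

Scaling factor: 11/5 = 2.2.
diced tomatoes: 750 g × 11/5 ÷ 28.35 g/oz ≈ 58 oz
couscous: 4 tbsp × 11/5 ÷ 16 tbsp/cup × 176 g/cup ≈ 97 g
panko: 6 oz × 11/5 × 28.35 g/oz ≈ 374 g
vegetable oil: 200 g × 11/5 ÷ 218 g/cup × 16 tbsp/cup ≈ 32 tbsp
coconut milk: 12 fl oz × 11/5 ≈ 26 fl oz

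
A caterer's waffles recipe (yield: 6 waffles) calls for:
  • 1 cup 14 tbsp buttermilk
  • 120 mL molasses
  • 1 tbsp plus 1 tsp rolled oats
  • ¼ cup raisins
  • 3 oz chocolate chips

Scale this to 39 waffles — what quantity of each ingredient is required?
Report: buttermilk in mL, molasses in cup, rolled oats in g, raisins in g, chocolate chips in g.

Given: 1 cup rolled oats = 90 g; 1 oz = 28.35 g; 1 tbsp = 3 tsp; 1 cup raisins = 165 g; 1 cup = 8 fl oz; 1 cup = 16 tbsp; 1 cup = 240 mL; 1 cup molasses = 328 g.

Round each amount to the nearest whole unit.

Scaling factor: 39/6 = 13/2 = 6.5.
buttermilk: (1 cup + 14 tbsp = 1.875 cup) × 13/2 × 240 mL/cup = 2925 mL
molasses: 120 mL × 13/2 ÷ 240 mL/cup ≈ 3 cup
rolled oats: (1 tbsp + 1 tsp = 4/3 tbsp) × 13/2 ÷ 16 tbsp/cup × 90 g/cup ≈ 49 g
raisins: 0.25 cup × 13/2 × 165 g/cup ≈ 268 g
chocolate chips: 3 oz × 13/2 × 28.35 g/oz ≈ 553 g

buttermilk: 2925 mL; molasses: 3 cup; rolled oats: 49 g; raisins: 268 g; chocolate chips: 553 g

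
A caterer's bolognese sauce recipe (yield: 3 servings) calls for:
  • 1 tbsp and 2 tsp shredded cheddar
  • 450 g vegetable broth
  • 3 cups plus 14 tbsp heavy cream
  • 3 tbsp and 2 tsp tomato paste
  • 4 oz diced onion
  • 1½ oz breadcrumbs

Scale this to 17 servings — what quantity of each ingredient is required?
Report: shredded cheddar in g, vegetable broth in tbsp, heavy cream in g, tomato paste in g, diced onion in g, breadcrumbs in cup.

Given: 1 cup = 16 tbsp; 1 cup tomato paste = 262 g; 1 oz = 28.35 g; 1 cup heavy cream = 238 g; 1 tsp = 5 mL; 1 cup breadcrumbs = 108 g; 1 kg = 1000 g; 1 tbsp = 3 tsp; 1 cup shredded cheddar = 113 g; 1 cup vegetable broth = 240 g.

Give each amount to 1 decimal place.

Scaling factor: 17/3.
shredded cheddar: (1 tbsp + 2 tsp = 5/3 tbsp) × 17/3 ÷ 16 tbsp/cup × 113 g/cup ≈ 66.7 g
vegetable broth: 450 g × 17/3 ÷ 240 g/cup × 16 tbsp/cup = 170.0 tbsp
heavy cream: (3 cup + 14 tbsp = 3.875 cup) × 17/3 × 238 g/cup ≈ 5226.1 g
tomato paste: (3 tbsp + 2 tsp = 11/3 tbsp) × 17/3 ÷ 16 tbsp/cup × 262 g/cup ≈ 340.2 g
diced onion: 4 oz × 17/3 × 28.35 g/oz = 642.6 g
breadcrumbs: 1.5 oz × 17/3 × 28.35 g/oz ÷ 108 g/cup ≈ 2.2 cup

shredded cheddar: 66.7 g; vegetable broth: 170.0 tbsp; heavy cream: 5226.1 g; tomato paste: 340.2 g; diced onion: 642.6 g; breadcrumbs: 2.2 cup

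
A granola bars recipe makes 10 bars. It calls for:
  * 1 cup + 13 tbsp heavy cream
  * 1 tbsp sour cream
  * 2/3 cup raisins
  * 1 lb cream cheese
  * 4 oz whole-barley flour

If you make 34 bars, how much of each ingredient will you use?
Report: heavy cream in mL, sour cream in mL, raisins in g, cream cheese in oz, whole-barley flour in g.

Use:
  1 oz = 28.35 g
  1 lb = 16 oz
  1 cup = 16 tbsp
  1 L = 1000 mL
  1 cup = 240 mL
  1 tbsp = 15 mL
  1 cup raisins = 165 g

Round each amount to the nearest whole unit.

Scaling factor: 34/10 = 17/5 = 3.4.
heavy cream: (1 cup + 13 tbsp = 1.8125 cup) × 17/5 × 240 mL/cup = 1479 mL
sour cream: 1 tbsp × 17/5 × 15 mL/tbsp = 51 mL
raisins: 2/3 cup × 17/5 × 165 g/cup = 374 g
cream cheese: 1 lb × 17/5 × 16 oz/lb ≈ 54 oz
whole-barley flour: 4 oz × 17/5 × 28.35 g/oz ≈ 386 g

heavy cream: 1479 mL; sour cream: 51 mL; raisins: 374 g; cream cheese: 54 oz; whole-barley flour: 386 g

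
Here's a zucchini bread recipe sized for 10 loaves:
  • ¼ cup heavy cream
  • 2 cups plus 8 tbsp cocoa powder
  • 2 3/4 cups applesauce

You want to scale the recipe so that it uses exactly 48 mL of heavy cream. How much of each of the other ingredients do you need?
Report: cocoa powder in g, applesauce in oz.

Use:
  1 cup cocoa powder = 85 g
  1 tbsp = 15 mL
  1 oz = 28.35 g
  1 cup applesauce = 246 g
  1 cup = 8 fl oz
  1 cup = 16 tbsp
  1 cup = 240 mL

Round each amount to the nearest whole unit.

cocoa powder: 170 g; applesauce: 19 oz

The original recipe has 60 mL of heavy cream, so the scaling factor is 48 ÷ 60 = 4/5 = 0.8.
cocoa powder: (2 cup + 8 tbsp = 2.5 cup) × 4/5 × 85 g/cup = 170 g
applesauce: 2.75 cup × 4/5 × 246 g/cup ÷ 28.35 g/oz ≈ 19 oz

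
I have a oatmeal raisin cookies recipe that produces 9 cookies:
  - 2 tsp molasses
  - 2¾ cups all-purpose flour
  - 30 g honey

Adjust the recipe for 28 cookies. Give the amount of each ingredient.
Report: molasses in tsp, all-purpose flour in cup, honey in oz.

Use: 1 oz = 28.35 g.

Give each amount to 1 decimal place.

molasses: 6.2 tsp; all-purpose flour: 8.6 cup; honey: 3.3 oz

Scaling factor: 28/9.
molasses: 2 tsp × 28/9 ≈ 6.2 tsp
all-purpose flour: 2.75 cup × 28/9 ≈ 8.6 cup
honey: 30 g × 28/9 ÷ 28.35 g/oz ≈ 3.3 oz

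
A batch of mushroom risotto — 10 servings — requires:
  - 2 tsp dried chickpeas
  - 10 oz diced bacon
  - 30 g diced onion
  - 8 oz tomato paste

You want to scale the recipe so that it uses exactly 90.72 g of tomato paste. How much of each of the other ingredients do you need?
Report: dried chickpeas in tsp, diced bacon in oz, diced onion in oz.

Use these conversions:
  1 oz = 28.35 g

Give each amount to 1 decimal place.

dried chickpeas: 0.8 tsp; diced bacon: 4.0 oz; diced onion: 0.4 oz

The original recipe has 226.8 g of tomato paste, so the scaling factor is 90.72 ÷ 226.8 = 2/5 = 0.4.
dried chickpeas: 2 tsp × 2/5 = 0.8 tsp
diced bacon: 10 oz × 2/5 = 4.0 oz
diced onion: 30 g × 2/5 ÷ 28.35 g/oz ≈ 0.4 oz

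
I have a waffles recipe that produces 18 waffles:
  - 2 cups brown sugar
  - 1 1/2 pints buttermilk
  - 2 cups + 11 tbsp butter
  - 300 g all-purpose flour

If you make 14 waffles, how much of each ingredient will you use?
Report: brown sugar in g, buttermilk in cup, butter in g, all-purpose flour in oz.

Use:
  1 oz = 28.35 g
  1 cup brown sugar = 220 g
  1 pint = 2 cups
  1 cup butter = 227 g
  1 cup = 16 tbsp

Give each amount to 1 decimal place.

brown sugar: 342.2 g; buttermilk: 2.3 cup; butter: 474.5 g; all-purpose flour: 8.2 oz

Scaling factor: 14/18 = 7/9.
brown sugar: 2 cup × 7/9 × 220 g/cup ≈ 342.2 g
buttermilk: 1.5 pint × 7/9 × 2 cup/pint ≈ 2.3 cup
butter: (2 cup + 11 tbsp = 2.6875 cup) × 7/9 × 227 g/cup ≈ 474.5 g
all-purpose flour: 300 g × 7/9 ÷ 28.35 g/oz ≈ 8.2 oz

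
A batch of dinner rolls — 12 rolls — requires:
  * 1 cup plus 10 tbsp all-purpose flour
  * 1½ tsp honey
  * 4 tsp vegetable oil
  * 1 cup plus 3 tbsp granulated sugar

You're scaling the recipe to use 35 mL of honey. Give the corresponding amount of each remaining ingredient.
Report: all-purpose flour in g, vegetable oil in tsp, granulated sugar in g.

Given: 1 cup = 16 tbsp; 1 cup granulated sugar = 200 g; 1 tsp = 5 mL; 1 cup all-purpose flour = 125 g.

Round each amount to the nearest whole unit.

The original recipe has 7.5 mL of honey, so the scaling factor is 35 ÷ 7.5 = 14/3.
all-purpose flour: (1 cup + 10 tbsp = 1.625 cup) × 14/3 × 125 g/cup ≈ 948 g
vegetable oil: 4 tsp × 14/3 ≈ 19 tsp
granulated sugar: (1 cup + 3 tbsp = 1.1875 cup) × 14/3 × 200 g/cup ≈ 1108 g

all-purpose flour: 948 g; vegetable oil: 19 tsp; granulated sugar: 1108 g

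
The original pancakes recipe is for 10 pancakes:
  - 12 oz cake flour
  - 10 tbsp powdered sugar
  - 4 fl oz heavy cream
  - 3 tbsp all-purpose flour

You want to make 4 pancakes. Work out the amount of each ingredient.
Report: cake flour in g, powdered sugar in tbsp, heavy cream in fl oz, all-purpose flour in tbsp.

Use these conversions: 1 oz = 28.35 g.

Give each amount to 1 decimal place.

cake flour: 136.1 g; powdered sugar: 4.0 tbsp; heavy cream: 1.6 fl oz; all-purpose flour: 1.2 tbsp

Scaling factor: 4/10 = 2/5 = 0.4.
cake flour: 12 oz × 2/5 × 28.35 g/oz ≈ 136.1 g
powdered sugar: 10 tbsp × 2/5 = 4.0 tbsp
heavy cream: 4 fl oz × 2/5 = 1.6 fl oz
all-purpose flour: 3 tbsp × 2/5 = 1.2 tbsp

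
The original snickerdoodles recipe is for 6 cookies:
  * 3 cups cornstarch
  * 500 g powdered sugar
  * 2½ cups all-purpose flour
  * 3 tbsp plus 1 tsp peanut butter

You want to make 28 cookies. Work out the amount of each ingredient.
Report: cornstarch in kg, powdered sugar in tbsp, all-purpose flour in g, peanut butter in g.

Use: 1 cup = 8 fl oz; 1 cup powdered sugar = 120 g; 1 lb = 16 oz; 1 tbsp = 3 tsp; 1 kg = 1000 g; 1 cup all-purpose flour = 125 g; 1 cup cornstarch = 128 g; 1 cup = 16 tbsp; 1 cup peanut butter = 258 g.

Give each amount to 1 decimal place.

Scaling factor: 28/6 = 14/3.
cornstarch: 3 cup × 14/3 × 128 g/cup ÷ 1000 g/kg ≈ 1.8 kg
powdered sugar: 500 g × 14/3 ÷ 120 g/cup × 16 tbsp/cup ≈ 311.1 tbsp
all-purpose flour: 2.5 cup × 14/3 × 125 g/cup ≈ 1458.3 g
peanut butter: (3 tbsp + 1 tsp = 10/3 tbsp) × 14/3 ÷ 16 tbsp/cup × 258 g/cup ≈ 250.8 g

cornstarch: 1.8 kg; powdered sugar: 311.1 tbsp; all-purpose flour: 1458.3 g; peanut butter: 250.8 g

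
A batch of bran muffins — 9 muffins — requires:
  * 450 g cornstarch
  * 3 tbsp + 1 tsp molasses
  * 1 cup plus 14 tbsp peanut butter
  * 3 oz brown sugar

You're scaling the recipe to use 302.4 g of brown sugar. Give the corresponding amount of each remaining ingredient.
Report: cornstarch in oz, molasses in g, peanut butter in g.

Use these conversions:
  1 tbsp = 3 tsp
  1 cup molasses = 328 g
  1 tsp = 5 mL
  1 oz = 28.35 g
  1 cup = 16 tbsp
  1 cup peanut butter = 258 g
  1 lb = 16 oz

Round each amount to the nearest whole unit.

The original recipe has 85.05 g of brown sugar, so the scaling factor is 302.4 ÷ 85.05 = 32/9.
cornstarch: 450 g × 32/9 ÷ 28.35 g/oz ≈ 56 oz
molasses: (3 tbsp + 1 tsp = 10/3 tbsp) × 32/9 ÷ 16 tbsp/cup × 328 g/cup ≈ 243 g
peanut butter: (1 cup + 14 tbsp = 1.875 cup) × 32/9 × 258 g/cup = 1720 g

cornstarch: 56 oz; molasses: 243 g; peanut butter: 1720 g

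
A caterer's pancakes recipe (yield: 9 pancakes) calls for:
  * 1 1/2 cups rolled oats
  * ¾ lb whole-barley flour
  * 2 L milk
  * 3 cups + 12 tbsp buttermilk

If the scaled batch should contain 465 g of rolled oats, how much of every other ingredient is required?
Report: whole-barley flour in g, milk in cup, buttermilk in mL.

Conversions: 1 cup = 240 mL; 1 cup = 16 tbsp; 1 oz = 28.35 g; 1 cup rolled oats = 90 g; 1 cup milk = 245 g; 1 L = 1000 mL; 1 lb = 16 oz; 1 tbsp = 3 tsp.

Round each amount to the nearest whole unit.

whole-barley flour: 1172 g; milk: 29 cup; buttermilk: 3100 mL

The original recipe has 135 g of rolled oats, so the scaling factor is 465 ÷ 135 = 31/9.
whole-barley flour: 0.75 lb × 31/9 × 16 oz/lb × 28.35 g/oz ≈ 1172 g
milk: 2 L × 31/9 × 1000 mL/L ÷ 240 mL/cup ≈ 29 cup
buttermilk: (3 cup + 12 tbsp = 3.75 cup) × 31/9 × 240 mL/cup = 3100 mL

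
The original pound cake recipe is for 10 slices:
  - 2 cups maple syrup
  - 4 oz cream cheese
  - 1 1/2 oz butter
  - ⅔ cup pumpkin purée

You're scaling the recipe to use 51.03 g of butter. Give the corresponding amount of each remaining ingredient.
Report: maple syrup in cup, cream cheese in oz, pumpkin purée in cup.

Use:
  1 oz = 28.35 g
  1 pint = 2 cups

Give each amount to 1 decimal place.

maple syrup: 2.4 cup; cream cheese: 4.8 oz; pumpkin purée: 0.8 cup

The original recipe has 42.525 g of butter, so the scaling factor is 51.03 ÷ 42.525 = 6/5 = 1.2.
maple syrup: 2 cup × 6/5 = 2.4 cup
cream cheese: 4 oz × 6/5 = 4.8 oz
pumpkin purée: 2/3 cup × 6/5 = 0.8 cup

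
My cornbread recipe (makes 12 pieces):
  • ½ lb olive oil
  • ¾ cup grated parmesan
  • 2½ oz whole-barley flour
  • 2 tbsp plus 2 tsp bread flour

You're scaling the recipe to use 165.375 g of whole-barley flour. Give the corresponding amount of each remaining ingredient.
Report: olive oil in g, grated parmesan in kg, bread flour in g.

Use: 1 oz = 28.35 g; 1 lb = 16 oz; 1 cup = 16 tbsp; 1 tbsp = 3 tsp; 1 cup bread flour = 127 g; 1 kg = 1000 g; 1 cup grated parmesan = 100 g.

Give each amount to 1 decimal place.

olive oil: 529.2 g; grated parmesan: 0.2 kg; bread flour: 49.4 g

The original recipe has 70.875 g of whole-barley flour, so the scaling factor is 165.375 ÷ 70.875 = 7/3.
olive oil: 0.5 lb × 7/3 × 16 oz/lb × 28.35 g/oz = 529.2 g
grated parmesan: 0.75 cup × 7/3 × 100 g/cup ÷ 1000 g/kg ≈ 0.2 kg
bread flour: (2 tbsp + 2 tsp = 8/3 tbsp) × 7/3 ÷ 16 tbsp/cup × 127 g/cup ≈ 49.4 g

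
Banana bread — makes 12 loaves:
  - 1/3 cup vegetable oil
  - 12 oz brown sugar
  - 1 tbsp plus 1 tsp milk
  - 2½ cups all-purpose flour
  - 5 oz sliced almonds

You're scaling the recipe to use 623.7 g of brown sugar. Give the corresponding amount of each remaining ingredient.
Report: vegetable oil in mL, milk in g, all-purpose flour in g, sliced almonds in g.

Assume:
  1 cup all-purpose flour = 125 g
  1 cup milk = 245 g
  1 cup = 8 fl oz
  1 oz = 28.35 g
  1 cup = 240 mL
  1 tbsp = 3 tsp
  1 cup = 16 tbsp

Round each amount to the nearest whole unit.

vegetable oil: 147 mL; milk: 37 g; all-purpose flour: 573 g; sliced almonds: 260 g

The original recipe has 340.2 g of brown sugar, so the scaling factor is 623.7 ÷ 340.2 = 11/6.
vegetable oil: 1/3 cup × 11/6 × 240 mL/cup ≈ 147 mL
milk: (1 tbsp + 1 tsp = 4/3 tbsp) × 11/6 ÷ 16 tbsp/cup × 245 g/cup ≈ 37 g
all-purpose flour: 2.5 cup × 11/6 × 125 g/cup ≈ 573 g
sliced almonds: 5 oz × 11/6 × 28.35 g/oz ≈ 260 g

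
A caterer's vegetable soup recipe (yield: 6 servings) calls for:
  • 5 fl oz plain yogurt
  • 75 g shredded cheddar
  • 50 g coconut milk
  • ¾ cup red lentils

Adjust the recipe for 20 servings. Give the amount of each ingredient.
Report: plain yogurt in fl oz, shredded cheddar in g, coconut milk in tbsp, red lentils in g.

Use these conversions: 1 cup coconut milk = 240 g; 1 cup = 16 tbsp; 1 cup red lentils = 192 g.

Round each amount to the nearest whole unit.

Scaling factor: 20/6 = 10/3.
plain yogurt: 5 fl oz × 10/3 ≈ 17 fl oz
shredded cheddar: 75 g × 10/3 = 250 g
coconut milk: 50 g × 10/3 ÷ 240 g/cup × 16 tbsp/cup ≈ 11 tbsp
red lentils: 0.75 cup × 10/3 × 192 g/cup = 480 g

plain yogurt: 17 fl oz; shredded cheddar: 250 g; coconut milk: 11 tbsp; red lentils: 480 g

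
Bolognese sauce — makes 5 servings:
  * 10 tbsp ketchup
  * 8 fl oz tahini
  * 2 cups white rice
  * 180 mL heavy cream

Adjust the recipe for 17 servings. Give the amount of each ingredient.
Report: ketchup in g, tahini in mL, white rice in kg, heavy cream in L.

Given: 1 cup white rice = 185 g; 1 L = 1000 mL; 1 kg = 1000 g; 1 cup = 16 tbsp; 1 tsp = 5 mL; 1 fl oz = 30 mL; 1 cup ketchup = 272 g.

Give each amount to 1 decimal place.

ketchup: 578.0 g; tahini: 816.0 mL; white rice: 1.3 kg; heavy cream: 0.6 L

Scaling factor: 17/5 = 3.4.
ketchup: 10 tbsp × 17/5 ÷ 16 tbsp/cup × 272 g/cup = 578.0 g
tahini: 8 fl oz × 17/5 × 30 mL/fl oz = 816.0 mL
white rice: 2 cup × 17/5 × 185 g/cup ÷ 1000 g/kg ≈ 1.3 kg
heavy cream: 180 mL × 17/5 ÷ 1000 mL/L ≈ 0.6 L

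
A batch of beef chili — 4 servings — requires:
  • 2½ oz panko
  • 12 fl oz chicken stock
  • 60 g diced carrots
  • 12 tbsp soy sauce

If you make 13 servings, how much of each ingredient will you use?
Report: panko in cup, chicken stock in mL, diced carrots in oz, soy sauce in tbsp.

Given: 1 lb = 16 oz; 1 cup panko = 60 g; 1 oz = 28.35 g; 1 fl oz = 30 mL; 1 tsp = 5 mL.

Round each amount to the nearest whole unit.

panko: 4 cup; chicken stock: 1170 mL; diced carrots: 7 oz; soy sauce: 39 tbsp

Scaling factor: 13/4 = 3.25.
panko: 2.5 oz × 13/4 × 28.35 g/oz ÷ 60 g/cup ≈ 4 cup
chicken stock: 12 fl oz × 13/4 × 30 mL/fl oz = 1170 mL
diced carrots: 60 g × 13/4 ÷ 28.35 g/oz ≈ 7 oz
soy sauce: 12 tbsp × 13/4 = 39 tbsp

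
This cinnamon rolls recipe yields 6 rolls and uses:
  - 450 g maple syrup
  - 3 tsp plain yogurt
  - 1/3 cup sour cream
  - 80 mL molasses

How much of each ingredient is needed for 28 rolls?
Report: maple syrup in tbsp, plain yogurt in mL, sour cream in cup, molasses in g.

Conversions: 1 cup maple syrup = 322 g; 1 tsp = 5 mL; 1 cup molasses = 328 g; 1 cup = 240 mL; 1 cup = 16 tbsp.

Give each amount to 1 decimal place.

Scaling factor: 28/6 = 14/3.
maple syrup: 450 g × 14/3 ÷ 322 g/cup × 16 tbsp/cup ≈ 104.3 tbsp
plain yogurt: 3 tsp × 14/3 × 5 mL/tsp = 70.0 mL
sour cream: 1/3 cup × 14/3 ≈ 1.6 cup
molasses: 80 mL × 14/3 ÷ 240 mL/cup × 328 g/cup ≈ 510.2 g

maple syrup: 104.3 tbsp; plain yogurt: 70.0 mL; sour cream: 1.6 cup; molasses: 510.2 g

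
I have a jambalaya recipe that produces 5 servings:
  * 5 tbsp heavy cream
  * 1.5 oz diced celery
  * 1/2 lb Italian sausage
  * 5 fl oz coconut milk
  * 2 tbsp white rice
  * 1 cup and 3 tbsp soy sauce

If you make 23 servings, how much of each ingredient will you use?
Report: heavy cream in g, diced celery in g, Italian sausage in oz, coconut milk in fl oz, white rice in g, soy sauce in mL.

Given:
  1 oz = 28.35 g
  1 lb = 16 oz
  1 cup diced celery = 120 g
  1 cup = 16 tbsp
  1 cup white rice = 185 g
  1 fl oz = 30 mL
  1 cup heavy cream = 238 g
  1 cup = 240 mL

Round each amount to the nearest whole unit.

Scaling factor: 23/5 = 4.6.
heavy cream: 5 tbsp × 23/5 ÷ 16 tbsp/cup × 238 g/cup ≈ 342 g
diced celery: 1.5 oz × 23/5 × 28.35 g/oz ≈ 196 g
Italian sausage: 0.5 lb × 23/5 × 16 oz/lb ≈ 37 oz
coconut milk: 5 fl oz × 23/5 = 23 fl oz
white rice: 2 tbsp × 23/5 ÷ 16 tbsp/cup × 185 g/cup ≈ 106 g
soy sauce: (1 cup + 3 tbsp = 1.1875 cup) × 23/5 × 240 mL/cup = 1311 mL

heavy cream: 342 g; diced celery: 196 g; Italian sausage: 37 oz; coconut milk: 23 fl oz; white rice: 106 g; soy sauce: 1311 mL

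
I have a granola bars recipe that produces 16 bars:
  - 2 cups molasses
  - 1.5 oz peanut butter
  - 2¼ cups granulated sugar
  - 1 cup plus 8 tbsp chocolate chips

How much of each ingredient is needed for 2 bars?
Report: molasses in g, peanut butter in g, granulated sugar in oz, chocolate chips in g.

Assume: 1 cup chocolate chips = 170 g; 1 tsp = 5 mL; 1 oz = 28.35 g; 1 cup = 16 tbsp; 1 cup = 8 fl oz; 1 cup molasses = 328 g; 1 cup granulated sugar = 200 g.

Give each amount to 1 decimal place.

Scaling factor: 2/16 = 1/8 = 0.125.
molasses: 2 cup × 1/8 × 328 g/cup = 82.0 g
peanut butter: 1.5 oz × 1/8 × 28.35 g/oz ≈ 5.3 g
granulated sugar: 2.25 cup × 1/8 × 200 g/cup ÷ 28.35 g/oz ≈ 2.0 oz
chocolate chips: (1 cup + 8 tbsp = 1.5 cup) × 1/8 × 170 g/cup ≈ 31.9 g

molasses: 82.0 g; peanut butter: 5.3 g; granulated sugar: 2.0 oz; chocolate chips: 31.9 g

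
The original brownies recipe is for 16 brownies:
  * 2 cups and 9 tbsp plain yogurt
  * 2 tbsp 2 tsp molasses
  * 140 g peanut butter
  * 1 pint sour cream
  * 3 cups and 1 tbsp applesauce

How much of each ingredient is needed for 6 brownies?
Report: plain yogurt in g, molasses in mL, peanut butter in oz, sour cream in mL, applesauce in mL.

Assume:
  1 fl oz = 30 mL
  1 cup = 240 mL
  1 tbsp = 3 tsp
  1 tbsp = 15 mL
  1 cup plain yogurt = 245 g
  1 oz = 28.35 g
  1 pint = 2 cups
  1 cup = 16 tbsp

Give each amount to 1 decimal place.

Scaling factor: 6/16 = 3/8 = 0.375.
plain yogurt: (2 cup + 9 tbsp = 2.5625 cup) × 3/8 × 245 g/cup ≈ 235.4 g
molasses: (2 tbsp + 2 tsp = 8/3 tbsp) × 3/8 × 15 mL/tbsp = 15.0 mL
peanut butter: 140 g × 3/8 ÷ 28.35 g/oz ≈ 1.9 oz
sour cream: 1 pint × 3/8 × 2 cup/pint × 240 mL/cup = 180.0 mL
applesauce: (3 cup + 1 tbsp = 3.0625 cup) × 3/8 × 240 mL/cup ≈ 275.6 mL

plain yogurt: 235.4 g; molasses: 15.0 mL; peanut butter: 1.9 oz; sour cream: 180.0 mL; applesauce: 275.6 mL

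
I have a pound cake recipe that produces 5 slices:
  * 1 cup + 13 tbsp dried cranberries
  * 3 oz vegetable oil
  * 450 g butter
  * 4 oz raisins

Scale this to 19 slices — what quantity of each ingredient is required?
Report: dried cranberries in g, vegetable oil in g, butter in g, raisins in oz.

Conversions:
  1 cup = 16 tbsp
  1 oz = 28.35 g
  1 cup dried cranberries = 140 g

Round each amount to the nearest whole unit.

Scaling factor: 19/5 = 3.8.
dried cranberries: (1 cup + 13 tbsp = 1.8125 cup) × 19/5 × 140 g/cup ≈ 964 g
vegetable oil: 3 oz × 19/5 × 28.35 g/oz ≈ 323 g
butter: 450 g × 19/5 = 1710 g
raisins: 4 oz × 19/5 ≈ 15 oz

dried cranberries: 964 g; vegetable oil: 323 g; butter: 1710 g; raisins: 15 oz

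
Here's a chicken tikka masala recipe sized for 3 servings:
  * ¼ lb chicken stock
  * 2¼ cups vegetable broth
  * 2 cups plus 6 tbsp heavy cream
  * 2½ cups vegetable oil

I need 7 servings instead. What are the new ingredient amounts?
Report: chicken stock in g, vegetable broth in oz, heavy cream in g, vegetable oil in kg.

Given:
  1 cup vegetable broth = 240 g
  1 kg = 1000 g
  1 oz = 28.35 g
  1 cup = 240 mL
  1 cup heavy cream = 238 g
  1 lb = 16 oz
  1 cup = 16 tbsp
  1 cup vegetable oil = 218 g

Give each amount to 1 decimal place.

Scaling factor: 7/3.
chicken stock: 0.25 lb × 7/3 × 16 oz/lb × 28.35 g/oz = 264.6 g
vegetable broth: 2.25 cup × 7/3 × 240 g/cup ÷ 28.35 g/oz ≈ 44.4 oz
heavy cream: (2 cup + 6 tbsp = 2.375 cup) × 7/3 × 238 g/cup ≈ 1318.9 g
vegetable oil: 2.5 cup × 7/3 × 218 g/cup ÷ 1000 g/kg ≈ 1.3 kg

chicken stock: 264.6 g; vegetable broth: 44.4 oz; heavy cream: 1318.9 g; vegetable oil: 1.3 kg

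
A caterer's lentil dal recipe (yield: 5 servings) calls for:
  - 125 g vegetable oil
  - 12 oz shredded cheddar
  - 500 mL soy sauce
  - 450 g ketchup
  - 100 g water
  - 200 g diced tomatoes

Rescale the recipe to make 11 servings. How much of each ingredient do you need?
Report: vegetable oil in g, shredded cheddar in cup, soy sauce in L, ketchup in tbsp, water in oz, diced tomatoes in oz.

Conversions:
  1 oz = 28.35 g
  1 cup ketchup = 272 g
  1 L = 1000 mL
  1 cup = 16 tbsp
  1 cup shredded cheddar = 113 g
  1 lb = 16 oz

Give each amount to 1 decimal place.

Scaling factor: 11/5 = 2.2.
vegetable oil: 125 g × 11/5 = 275.0 g
shredded cheddar: 12 oz × 11/5 × 28.35 g/oz ÷ 113 g/cup ≈ 6.6 cup
soy sauce: 500 mL × 11/5 ÷ 1000 mL/L = 1.1 L
ketchup: 450 g × 11/5 ÷ 272 g/cup × 16 tbsp/cup ≈ 58.2 tbsp
water: 100 g × 11/5 ÷ 28.35 g/oz ≈ 7.8 oz
diced tomatoes: 200 g × 11/5 ÷ 28.35 g/oz ≈ 15.5 oz

vegetable oil: 275.0 g; shredded cheddar: 6.6 cup; soy sauce: 1.1 L; ketchup: 58.2 tbsp; water: 7.8 oz; diced tomatoes: 15.5 oz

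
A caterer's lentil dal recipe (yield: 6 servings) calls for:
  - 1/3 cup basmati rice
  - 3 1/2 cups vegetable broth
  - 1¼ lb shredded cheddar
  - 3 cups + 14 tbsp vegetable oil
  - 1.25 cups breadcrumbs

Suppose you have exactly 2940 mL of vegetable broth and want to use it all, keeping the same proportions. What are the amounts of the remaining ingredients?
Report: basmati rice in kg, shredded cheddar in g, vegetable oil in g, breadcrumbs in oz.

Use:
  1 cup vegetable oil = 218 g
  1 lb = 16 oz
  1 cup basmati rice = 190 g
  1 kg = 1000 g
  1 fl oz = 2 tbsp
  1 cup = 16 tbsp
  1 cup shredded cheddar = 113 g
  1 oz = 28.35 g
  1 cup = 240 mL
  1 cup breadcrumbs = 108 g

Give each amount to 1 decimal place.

basmati rice: 0.2 kg; shredded cheddar: 1984.5 g; vegetable oil: 2956.6 g; breadcrumbs: 16.7 oz

The original recipe has 840 mL of vegetable broth, so the scaling factor is 2940 ÷ 840 = 7/2 = 3.5.
basmati rice: 1/3 cup × 7/2 × 190 g/cup ÷ 1000 g/kg ≈ 0.2 kg
shredded cheddar: 1.25 lb × 7/2 × 16 oz/lb × 28.35 g/oz = 1984.5 g
vegetable oil: (3 cup + 14 tbsp = 3.875 cup) × 7/2 × 218 g/cup ≈ 2956.6 g
breadcrumbs: 1.25 cup × 7/2 × 108 g/cup ÷ 28.35 g/oz ≈ 16.7 oz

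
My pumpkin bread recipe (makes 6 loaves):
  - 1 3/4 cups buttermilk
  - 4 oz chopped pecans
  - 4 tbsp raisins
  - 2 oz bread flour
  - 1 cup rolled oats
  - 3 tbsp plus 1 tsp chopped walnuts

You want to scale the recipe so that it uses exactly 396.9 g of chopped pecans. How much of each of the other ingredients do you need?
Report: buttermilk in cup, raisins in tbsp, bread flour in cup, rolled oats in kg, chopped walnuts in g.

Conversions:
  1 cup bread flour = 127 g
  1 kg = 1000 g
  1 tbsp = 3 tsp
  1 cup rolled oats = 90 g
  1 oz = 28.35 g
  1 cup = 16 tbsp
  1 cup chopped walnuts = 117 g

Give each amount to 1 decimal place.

buttermilk: 6.1 cup; raisins: 14.0 tbsp; bread flour: 1.6 cup; rolled oats: 0.3 kg; chopped walnuts: 85.3 g

The original recipe has 113.4 g of chopped pecans, so the scaling factor is 396.9 ÷ 113.4 = 7/2 = 3.5.
buttermilk: 1.75 cup × 7/2 ≈ 6.1 cup
raisins: 4 tbsp × 7/2 = 14.0 tbsp
bread flour: 2 oz × 7/2 × 28.35 g/oz ÷ 127 g/cup ≈ 1.6 cup
rolled oats: 1 cup × 7/2 × 90 g/cup ÷ 1000 g/kg ≈ 0.3 kg
chopped walnuts: (3 tbsp + 1 tsp = 10/3 tbsp) × 7/2 ÷ 16 tbsp/cup × 117 g/cup ≈ 85.3 g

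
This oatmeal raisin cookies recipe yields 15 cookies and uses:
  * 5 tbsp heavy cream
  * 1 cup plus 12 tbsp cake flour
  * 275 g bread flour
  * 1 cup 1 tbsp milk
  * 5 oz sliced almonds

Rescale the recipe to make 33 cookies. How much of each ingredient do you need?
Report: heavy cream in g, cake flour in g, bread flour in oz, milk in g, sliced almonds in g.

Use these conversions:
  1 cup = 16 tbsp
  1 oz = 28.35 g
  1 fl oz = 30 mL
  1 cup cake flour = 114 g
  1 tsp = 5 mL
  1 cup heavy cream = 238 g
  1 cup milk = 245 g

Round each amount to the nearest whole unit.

Scaling factor: 33/15 = 11/5 = 2.2.
heavy cream: 5 tbsp × 11/5 ÷ 16 tbsp/cup × 238 g/cup ≈ 164 g
cake flour: (1 cup + 12 tbsp = 1.75 cup) × 11/5 × 114 g/cup ≈ 439 g
bread flour: 275 g × 11/5 ÷ 28.35 g/oz ≈ 21 oz
milk: (1 cup + 1 tbsp = 1.0625 cup) × 11/5 × 245 g/cup ≈ 573 g
sliced almonds: 5 oz × 11/5 × 28.35 g/oz ≈ 312 g

heavy cream: 164 g; cake flour: 439 g; bread flour: 21 oz; milk: 573 g; sliced almonds: 312 g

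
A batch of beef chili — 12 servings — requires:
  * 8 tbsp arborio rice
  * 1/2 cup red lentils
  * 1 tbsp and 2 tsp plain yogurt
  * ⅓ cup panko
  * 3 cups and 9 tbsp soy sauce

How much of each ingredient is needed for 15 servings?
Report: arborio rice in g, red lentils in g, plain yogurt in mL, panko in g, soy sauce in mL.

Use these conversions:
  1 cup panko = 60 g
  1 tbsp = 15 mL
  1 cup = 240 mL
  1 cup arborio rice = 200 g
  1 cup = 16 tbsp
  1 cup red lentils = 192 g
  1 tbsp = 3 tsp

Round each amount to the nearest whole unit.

arborio rice: 125 g; red lentils: 120 g; plain yogurt: 31 mL; panko: 25 g; soy sauce: 1069 mL

Scaling factor: 15/12 = 5/4 = 1.25.
arborio rice: 8 tbsp × 5/4 ÷ 16 tbsp/cup × 200 g/cup = 125 g
red lentils: 0.5 cup × 5/4 × 192 g/cup = 120 g
plain yogurt: (1 tbsp + 2 tsp = 5/3 tbsp) × 5/4 × 15 mL/tbsp ≈ 31 mL
panko: 1/3 cup × 5/4 × 60 g/cup = 25 g
soy sauce: (3 cup + 9 tbsp = 3.5625 cup) × 5/4 × 240 mL/cup ≈ 1069 mL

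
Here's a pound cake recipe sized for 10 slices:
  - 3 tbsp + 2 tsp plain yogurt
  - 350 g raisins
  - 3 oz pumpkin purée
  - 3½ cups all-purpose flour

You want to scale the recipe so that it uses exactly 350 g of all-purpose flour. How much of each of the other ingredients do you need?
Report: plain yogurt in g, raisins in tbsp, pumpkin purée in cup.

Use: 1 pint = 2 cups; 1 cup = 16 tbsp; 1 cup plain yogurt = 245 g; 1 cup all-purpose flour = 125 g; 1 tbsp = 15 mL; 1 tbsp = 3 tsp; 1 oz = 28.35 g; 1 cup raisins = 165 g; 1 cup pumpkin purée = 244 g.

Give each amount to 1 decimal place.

plain yogurt: 44.9 g; raisins: 27.2 tbsp; pumpkin purée: 0.3 cup

The original recipe has 437.5 g of all-purpose flour, so the scaling factor is 350 ÷ 437.5 = 4/5 = 0.8.
plain yogurt: (3 tbsp + 2 tsp = 11/3 tbsp) × 4/5 ÷ 16 tbsp/cup × 245 g/cup ≈ 44.9 g
raisins: 350 g × 4/5 ÷ 165 g/cup × 16 tbsp/cup ≈ 27.2 tbsp
pumpkin purée: 3 oz × 4/5 × 28.35 g/oz ÷ 244 g/cup ≈ 0.3 cup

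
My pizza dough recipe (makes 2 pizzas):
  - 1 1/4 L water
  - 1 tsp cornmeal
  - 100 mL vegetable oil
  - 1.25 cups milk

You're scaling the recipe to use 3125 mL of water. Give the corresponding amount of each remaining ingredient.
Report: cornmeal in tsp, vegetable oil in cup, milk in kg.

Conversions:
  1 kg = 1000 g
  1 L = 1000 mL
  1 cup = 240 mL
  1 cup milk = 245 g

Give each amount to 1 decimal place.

The original recipe has 1250 mL of water, so the scaling factor is 3125 ÷ 1250 = 5/2 = 2.5.
cornmeal: 1 tsp × 5/2 = 2.5 tsp
vegetable oil: 100 mL × 5/2 ÷ 240 mL/cup ≈ 1.0 cup
milk: 1.25 cup × 5/2 × 245 g/cup ÷ 1000 g/kg ≈ 0.8 kg

cornmeal: 2.5 tsp; vegetable oil: 1.0 cup; milk: 0.8 kg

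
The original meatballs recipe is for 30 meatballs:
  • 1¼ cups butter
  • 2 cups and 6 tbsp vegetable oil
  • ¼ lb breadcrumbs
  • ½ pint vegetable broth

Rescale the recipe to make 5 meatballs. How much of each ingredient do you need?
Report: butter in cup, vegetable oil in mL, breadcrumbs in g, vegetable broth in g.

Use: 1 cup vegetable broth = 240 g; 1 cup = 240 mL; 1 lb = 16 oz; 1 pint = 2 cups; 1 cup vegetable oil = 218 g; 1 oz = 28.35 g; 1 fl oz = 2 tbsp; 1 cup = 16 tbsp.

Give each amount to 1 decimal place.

butter: 0.2 cup; vegetable oil: 95.0 mL; breadcrumbs: 18.9 g; vegetable broth: 40.0 g

Scaling factor: 5/30 = 1/6.
butter: 1.25 cup × 1/6 ≈ 0.2 cup
vegetable oil: (2 cup + 6 tbsp = 2.375 cup) × 1/6 × 240 mL/cup = 95.0 mL
breadcrumbs: 0.25 lb × 1/6 × 16 oz/lb × 28.35 g/oz = 18.9 g
vegetable broth: 0.5 pint × 1/6 × 2 cup/pint × 240 g/cup = 40.0 g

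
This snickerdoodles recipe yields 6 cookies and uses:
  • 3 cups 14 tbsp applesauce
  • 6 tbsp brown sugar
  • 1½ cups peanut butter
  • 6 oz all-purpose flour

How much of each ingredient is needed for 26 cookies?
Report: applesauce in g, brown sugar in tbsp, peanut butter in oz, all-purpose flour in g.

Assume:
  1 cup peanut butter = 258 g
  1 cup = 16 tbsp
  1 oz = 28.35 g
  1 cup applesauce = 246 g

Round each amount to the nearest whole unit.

Scaling factor: 26/6 = 13/3.
applesauce: (3 cup + 14 tbsp = 3.875 cup) × 13/3 × 246 g/cup ≈ 4131 g
brown sugar: 6 tbsp × 13/3 = 26 tbsp
peanut butter: 1.5 cup × 13/3 × 258 g/cup ÷ 28.35 g/oz ≈ 59 oz
all-purpose flour: 6 oz × 13/3 × 28.35 g/oz ≈ 737 g

applesauce: 4131 g; brown sugar: 26 tbsp; peanut butter: 59 oz; all-purpose flour: 737 g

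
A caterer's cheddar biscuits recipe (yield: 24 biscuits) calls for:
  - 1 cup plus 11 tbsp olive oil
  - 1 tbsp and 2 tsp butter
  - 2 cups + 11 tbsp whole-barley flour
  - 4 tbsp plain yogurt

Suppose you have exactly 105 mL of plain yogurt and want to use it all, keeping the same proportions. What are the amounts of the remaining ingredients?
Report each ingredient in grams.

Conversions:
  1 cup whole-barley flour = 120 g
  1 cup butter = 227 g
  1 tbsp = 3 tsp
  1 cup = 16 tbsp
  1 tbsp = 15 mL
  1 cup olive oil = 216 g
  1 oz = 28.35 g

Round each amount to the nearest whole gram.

The original recipe has 60 mL of plain yogurt, so the scaling factor is 105 ÷ 60 = 7/4 = 1.75.
olive oil: (1 cup + 11 tbsp = 1.6875 cup) × 7/4 × 216 g/cup ≈ 638 g
butter: (1 tbsp + 2 tsp = 5/3 tbsp) × 7/4 ÷ 16 tbsp/cup × 227 g/cup ≈ 41 g
whole-barley flour: (2 cup + 11 tbsp = 2.6875 cup) × 7/4 × 120 g/cup ≈ 564 g

olive oil: 638 g; butter: 41 g; whole-barley flour: 564 g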